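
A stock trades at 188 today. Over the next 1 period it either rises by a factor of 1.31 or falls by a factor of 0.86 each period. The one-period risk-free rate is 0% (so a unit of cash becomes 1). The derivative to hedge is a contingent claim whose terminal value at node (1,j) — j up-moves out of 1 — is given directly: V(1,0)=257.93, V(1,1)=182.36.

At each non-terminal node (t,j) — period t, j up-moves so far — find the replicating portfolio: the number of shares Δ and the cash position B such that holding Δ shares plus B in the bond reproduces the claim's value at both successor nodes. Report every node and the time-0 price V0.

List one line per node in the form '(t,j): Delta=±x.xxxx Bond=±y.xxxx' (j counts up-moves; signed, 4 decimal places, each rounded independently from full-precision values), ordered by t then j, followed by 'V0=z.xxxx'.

Risk-neutral probability p* = (R−d)/(u−d) = (1−0.86)/(1.31−0.86) = 0.3111.
Terminal values V(1,·): V(1,0)=257.9300, V(1,1)=182.3600
  t=0,j=0: stock 188.0000 → up 246.2800 (V=182.3600), down 161.6800 (V=257.9300). Price 234.4193; hedge Δ=-0.8933, bond B=402.3527.
The time-0 hedge costs 234.4193, which is the no-arbitrage price.

(0,0): Delta=-0.8933 Bond=402.3527
V0=234.4193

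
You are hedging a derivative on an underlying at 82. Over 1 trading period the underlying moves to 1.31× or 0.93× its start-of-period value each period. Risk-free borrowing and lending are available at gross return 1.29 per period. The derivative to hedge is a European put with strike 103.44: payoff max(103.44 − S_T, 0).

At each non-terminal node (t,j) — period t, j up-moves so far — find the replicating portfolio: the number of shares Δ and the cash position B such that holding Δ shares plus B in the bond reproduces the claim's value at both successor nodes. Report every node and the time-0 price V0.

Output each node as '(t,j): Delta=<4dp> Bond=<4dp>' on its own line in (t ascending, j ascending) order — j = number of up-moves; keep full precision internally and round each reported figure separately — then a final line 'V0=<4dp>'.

Risk-neutral probability p* = (R−d)/(u−d) = (1.29−0.93)/(1.31−0.93) = 0.9474.
Terminal values V(1,·): V(1,0)=27.1800, V(1,1)=0.0000
(0,0): S=82.0000. Δ = (V_up−V_dn)/(S_up−S_dn) = (0.0000−27.1800)/(107.4200−76.2600) = -0.8723. V = [p*·0.0000 + (1−p*)·27.1800]/1.29 = 1.1089. B = V − Δ·S = 72.6353.
Self-financing check: at every node Δ·S+B equals the discounted successor values.

(0,0): Delta=-0.8723 Bond=72.6353
V0=1.1089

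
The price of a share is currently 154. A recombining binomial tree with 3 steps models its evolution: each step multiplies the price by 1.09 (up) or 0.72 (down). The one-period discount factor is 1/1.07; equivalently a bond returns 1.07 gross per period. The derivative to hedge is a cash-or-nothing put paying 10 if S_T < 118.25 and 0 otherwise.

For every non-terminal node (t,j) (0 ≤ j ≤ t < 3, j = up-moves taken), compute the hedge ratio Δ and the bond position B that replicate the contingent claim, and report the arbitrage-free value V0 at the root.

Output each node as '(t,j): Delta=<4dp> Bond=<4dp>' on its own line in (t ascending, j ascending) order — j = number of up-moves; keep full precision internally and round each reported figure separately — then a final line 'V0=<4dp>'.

Since d<R<u, set p* = (R−d)/(u−d) = 0.9459; price each node as the discounted p*-expectation of its children.
Terminal values V(3,·): V(3,0)=10.0000, V(3,1)=10.0000, V(3,2)=0.0000, V(3,3)=0.0000
Node (2,0) S=79.8336: V=(p*·10.0000+(1−p*)·10.0000)/1.07=9.3458; Δ=(10.0000−10.0000)/(87.0186−57.4802)=0.0000; B=V−Δ·S=9.3458
Node (2,1) S=120.8592: V=(p*·0.0000+(1−p*)·10.0000)/1.07=0.5052; Δ=(0.0000−10.0000)/(131.7365−87.0186)=-0.2236; B=V−Δ·S=27.5322
Node (2,2) S=182.9674: V=(p*·0.0000+(1−p*)·0.0000)/1.07=0.0000; Δ=(0.0000−0.0000)/(199.4345−131.7365)=0.0000; B=V−Δ·S=0.0000
Node (1,0) S=110.8800: V=(p*·0.5052+(1−p*)·9.3458)/1.07=0.9187; Δ=(0.5052−9.3458)/(120.8592−79.8336)=-0.2155; B=V−Δ·S=24.8123
Node (1,1) S=167.8600: V=(p*·0.0000+(1−p*)·0.5052)/1.07=0.0255; Δ=(0.0000−0.5052)/(182.9674−120.8592)=-0.0081; B=V−Δ·S=1.3909
Node (0,0) S=154.0000: V=(p*·0.0255+(1−p*)·0.9187)/1.07=0.0690; Δ=(0.0255−0.9187)/(167.8600−110.8800)=-0.0157; B=V−Δ·S=2.4831
Self-financing check: at every node Δ·S+B equals the discounted successor values.

(0,0): Delta=-0.0157 Bond=2.4831
(1,0): Delta=-0.2155 Bond=24.8123
(1,1): Delta=-0.0081 Bond=1.3909
(2,0): Delta=0.0000 Bond=9.3458
(2,1): Delta=-0.2236 Bond=27.5322
(2,2): Delta=0.0000 Bond=0.0000
V0=0.0690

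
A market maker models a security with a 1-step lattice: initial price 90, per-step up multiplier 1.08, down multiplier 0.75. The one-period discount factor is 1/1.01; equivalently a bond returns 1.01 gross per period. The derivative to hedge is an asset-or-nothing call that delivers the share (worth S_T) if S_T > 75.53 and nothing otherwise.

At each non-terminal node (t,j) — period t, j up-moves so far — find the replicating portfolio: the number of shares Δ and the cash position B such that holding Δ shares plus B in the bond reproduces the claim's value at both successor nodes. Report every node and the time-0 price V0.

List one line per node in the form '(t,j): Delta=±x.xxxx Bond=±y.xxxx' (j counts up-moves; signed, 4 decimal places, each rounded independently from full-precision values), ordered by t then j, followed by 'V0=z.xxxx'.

(0,0): Delta=3.2727 Bond=-218.7219
V0=75.8236

No-arbitrage ⇒ martingale measure with p* = (R−d)/(u−d) = 0.7879.
At expiry t=1: V(1,0)=0.0000, V(1,1)=97.2000
(0,0): S=90.0000. Δ = (V_up−V_dn)/(S_up−S_dn) = (97.2000−0.0000)/(97.2000−67.5000) = 3.2727. V = [p*·97.2000 + (1−p*)·0.0000]/1.01 = 75.8236. B = V − Δ·S = -218.7219.
The time-0 hedge costs 75.8236, which is the no-arbitrage price.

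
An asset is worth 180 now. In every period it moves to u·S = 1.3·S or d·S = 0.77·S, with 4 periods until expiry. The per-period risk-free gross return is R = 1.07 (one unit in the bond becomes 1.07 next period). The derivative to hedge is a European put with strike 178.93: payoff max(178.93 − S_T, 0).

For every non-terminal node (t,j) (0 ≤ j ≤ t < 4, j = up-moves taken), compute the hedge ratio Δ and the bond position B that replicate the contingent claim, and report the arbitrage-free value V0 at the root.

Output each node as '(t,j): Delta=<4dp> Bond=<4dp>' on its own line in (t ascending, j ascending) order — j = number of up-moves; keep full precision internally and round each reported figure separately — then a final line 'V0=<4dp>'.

Risk-neutral probability p* = (R−d)/(u−d) = (1.07−0.77)/(1.3−0.77) = 0.5660.
Terminal payoffs: V(4,0)=115.6545, V(4,1)=72.1013, V(4,2)=0.0000, V(4,3)=0.0000, V(4,4)=0.0000
  t=3,j=0: stock 82.1759 → up 106.8287 (V=72.1013), down 63.2755 (V=115.6545). Price 85.0484; hedge Δ=-1.0000, bond B=167.2243.
  t=3,j=1: stock 138.7386 → up 180.3602 (V=0.0000), down 106.8287 (V=72.1013). Price 29.2423; hedge Δ=-0.9806, bond B=165.2824.
  t=3,j=2: stock 234.2340 → up 304.5042 (V=0.0000), down 180.3602 (V=0.0000). Price 0.0000; hedge Δ=0.0000, bond B=0.0000.
  t=3,j=3: stock 395.4600 → up 514.0980 (V=0.0000), down 304.5042 (V=0.0000). Price 0.0000; hedge Δ=0.0000, bond B=0.0000.
  t=2,j=0: stock 106.7220 → up 138.7386 (V=29.2423), down 82.1759 (V=85.0484). Price 49.9626; hedge Δ=-0.9866, bond B=155.2571.
  t=2,j=1: stock 180.1800 → up 234.2340 (V=0.0000), down 138.7386 (V=29.2423). Price 11.8599; hedge Δ=-0.3062, bond B=67.0340.
  t=2,j=2: stock 304.2000 → up 395.4600 (V=0.0000), down 234.2340 (V=0.0000). Price 0.0000; hedge Δ=0.0000, bond B=0.0000.
  t=1,j=0: stock 138.6000 → up 180.1800 (V=11.8599), down 106.7220 (V=49.9626). Price 26.5374; hedge Δ=-0.5187, bond B=98.4294.
  t=1,j=1: stock 234.0000 → up 304.2000 (V=0.0000), down 180.1800 (V=11.8599). Price 4.8100; hedge Δ=-0.0956, bond B=27.1871.
  t=0,j=0: stock 180.0000 → up 234.0000 (V=4.8100), down 138.6000 (V=26.5374). Price 13.3074; hedge Δ=-0.2278, bond B=54.3024.
Root portfolio cost Δ·180+B reproduces V0=13.3074.

(0,0): Delta=-0.2278 Bond=54.3024
(1,0): Delta=-0.5187 Bond=98.4294
(1,1): Delta=-0.0956 Bond=27.1871
(2,0): Delta=-0.9866 Bond=155.2571
(2,1): Delta=-0.3062 Bond=67.0340
(2,2): Delta=0.0000 Bond=0.0000
(3,0): Delta=-1.0000 Bond=167.2243
(3,1): Delta=-0.9806 Bond=165.2824
(3,2): Delta=0.0000 Bond=0.0000
(3,3): Delta=0.0000 Bond=0.0000
V0=13.3074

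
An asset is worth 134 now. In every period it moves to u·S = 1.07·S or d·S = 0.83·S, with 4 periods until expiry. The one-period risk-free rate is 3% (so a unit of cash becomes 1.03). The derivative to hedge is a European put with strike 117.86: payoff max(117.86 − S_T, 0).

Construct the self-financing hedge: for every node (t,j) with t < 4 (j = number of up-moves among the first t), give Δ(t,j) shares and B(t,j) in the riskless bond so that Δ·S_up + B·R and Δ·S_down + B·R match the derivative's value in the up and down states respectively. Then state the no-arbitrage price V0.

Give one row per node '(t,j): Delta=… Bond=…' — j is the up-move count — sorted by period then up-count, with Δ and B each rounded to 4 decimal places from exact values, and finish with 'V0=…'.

(0,0): Delta=-0.1695 Bond=24.4973
(1,0): Delta=-0.5490 Bond=67.4422
(1,1): Delta=-0.1106 Bond=16.7902
(2,0): Delta=-1.0000 Bond=111.0944
(2,1): Delta=-0.4791 Bond=61.1397
(2,2): Delta=-0.0535 Bond=8.5248
(3,0): Delta=-1.0000 Bond=114.4272
(3,1): Delta=-1.0000 Bond=114.4272
(3,2): Delta=-0.3983 Bond=52.6832
(3,3): Delta=0.0000 Bond=0.0000
V0=1.7807

Since d<R<u, set p* = (R−d)/(u−d) = 0.8333; price each node as the discounted p*-expectation of its children.
Payoff layer (t=4): V(4,0)=54.2658, V(4,1)=35.8772, V(4,2)=12.1713, V(4,3)=0.0000, V(4,4)=0.0000
Node (3,0) S=76.6195: V=(p*·35.8772+(1−p*)·54.2658)/1.03=37.8077; Δ=(35.8772−54.2658)/(81.9828−63.5942)=-1.0000; B=V−Δ·S=114.4272
Node (3,1) S=98.7745: V=(p*·12.1713+(1−p*)·35.8772)/1.03=15.6527; Δ=(12.1713−35.8772)/(105.6887−81.9828)=-1.0000; B=V−Δ·S=114.4272
Node (3,2) S=127.3358: V=(p*·0.0000+(1−p*)·12.1713)/1.03=1.9695; Δ=(0.0000−12.1713)/(136.2493−105.6887)=-0.3983; B=V−Δ·S=52.6832
Node (3,3) S=164.1558: V=(p*·0.0000+(1−p*)·0.0000)/1.03=0.0000; Δ=(0.0000−0.0000)/(175.6467−136.2493)=0.0000; B=V−Δ·S=0.0000
Node (2,0) S=92.3126: V=(p*·15.6527+(1−p*)·37.8077)/1.03=18.7818; Δ=(15.6527−37.8077)/(98.7745−76.6195)=-1.0000; B=V−Δ·S=111.0944
Node (2,1) S=119.0054: V=(p*·1.9695+(1−p*)·15.6527)/1.03=4.1262; Δ=(1.9695−15.6527)/(127.3358−98.7745)=-0.4791; B=V−Δ·S=61.1397
Node (2,2) S=153.4166: V=(p*·0.0000+(1−p*)·1.9695)/1.03=0.3187; Δ=(0.0000−1.9695)/(164.1558−127.3358)=-0.0535; B=V−Δ·S=8.5248
Node (1,0) S=111.2200: V=(p*·4.1262+(1−p*)·18.7818)/1.03=6.3775; Δ=(4.1262−18.7818)/(119.0054−92.3126)=-0.5490; B=V−Δ·S=67.4422
Node (1,1) S=143.3800: V=(p*·0.3187+(1−p*)·4.1262)/1.03=0.9255; Δ=(0.3187−4.1262)/(153.4166−119.0054)=-0.1106; B=V−Δ·S=16.7902
Node (0,0) S=134.0000: V=(p*·0.9255+(1−p*)·6.3775)/1.03=1.7807; Δ=(0.9255−6.3775)/(143.3800−111.2200)=-0.1695; B=V−Δ·S=24.4973
The time-0 hedge costs 1.7807, which is the no-arbitrage price.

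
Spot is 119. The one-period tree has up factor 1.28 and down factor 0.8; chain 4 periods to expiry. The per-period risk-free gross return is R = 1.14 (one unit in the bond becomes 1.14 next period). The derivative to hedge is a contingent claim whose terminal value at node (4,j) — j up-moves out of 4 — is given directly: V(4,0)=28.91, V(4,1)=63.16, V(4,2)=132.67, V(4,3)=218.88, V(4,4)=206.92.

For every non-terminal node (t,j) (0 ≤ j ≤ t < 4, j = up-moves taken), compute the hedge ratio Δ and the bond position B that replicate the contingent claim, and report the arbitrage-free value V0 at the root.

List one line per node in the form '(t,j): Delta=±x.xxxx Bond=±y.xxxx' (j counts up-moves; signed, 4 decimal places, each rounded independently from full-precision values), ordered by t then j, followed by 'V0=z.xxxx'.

Under the risk-neutral measure, an up-move has probability p* = (R−d)/(u−d) = 0.7083 and values discount at R = 1.14.
Payoff layer (t=4): V(4,0)=28.9100, V(4,1)=63.1600, V(4,2)=132.6700, V(4,3)=218.8800, V(4,4)=206.9200
Node (3,0) S=60.9280: V=(p*·63.1600+(1−p*)·28.9100)/1.14=46.6407; Δ=(63.1600−28.9100)/(77.9878−48.7424)=1.1711; B=V−Δ·S=-24.7135
Node (3,1) S=97.4848: V=(p*·132.6700+(1−p*)·63.1600)/1.14=98.5932; Δ=(132.6700−63.1600)/(124.7805−77.9878)=1.4855; B=V−Δ·S=-46.2193
Node (3,2) S=155.9757: V=(p*·218.8800+(1−p*)·132.6700)/1.14=169.9433; Δ=(218.8800−132.6700)/(199.6489−124.7805)=1.1515; B=V−Δ·S=-9.6608
Node (3,3) S=249.5611: V=(p*·206.9200+(1−p*)·218.8800)/1.14=184.5687; Δ=(206.9200−218.8800)/(319.4382−199.6489)=-0.0998; B=V−Δ·S=209.4854
Node (2,0) S=76.1600: V=(p*·98.5932+(1−p*)·46.6407)/1.14=73.1933; Δ=(98.5932−46.6407)/(97.4848−60.9280)=1.4211; B=V−Δ·S=-35.0410
Node (2,1) S=121.8560: V=(p*·169.9433+(1−p*)·98.5932)/1.14=130.8183; Δ=(169.9433−98.5932)/(155.9757−97.4848)=1.2199; B=V−Δ·S=-17.8278
Node (2,2) S=194.9696: V=(p*·184.5687+(1−p*)·169.9433)/1.14=158.1605; Δ=(184.5687−169.9433)/(249.5611−155.9757)=0.1563; B=V−Δ·S=127.6910
Node (1,0) S=95.2000: V=(p*·130.8183+(1−p*)·73.1933)/1.14=100.0097; Δ=(130.8183−73.1933)/(121.8560−76.1600)=1.2611; B=V−Δ·S=-20.0424
Node (1,1) S=152.3200: V=(p*·158.1605+(1−p*)·130.8183)/1.14=131.7418; Δ=(158.1605−130.8183)/(194.9696−121.8560)=0.3740; B=V−Δ·S=74.7790
Node (0,0) S=119.0000: V=(p*·131.7418+(1−p*)·100.0097)/1.14=107.4444; Δ=(131.7418−100.0097)/(152.3200−95.2000)=0.5555; B=V−Δ·S=41.3357
Self-financing check: at every node Δ·S+B equals the discounted successor values.

(0,0): Delta=0.5555 Bond=41.3357
(1,0): Delta=1.2611 Bond=-20.0424
(1,1): Delta=0.3740 Bond=74.7790
(2,0): Delta=1.4211 Bond=-35.0410
(2,1): Delta=1.2199 Bond=-17.8278
(2,2): Delta=0.1563 Bond=127.6910
(3,0): Delta=1.1711 Bond=-24.7135
(3,1): Delta=1.4855 Bond=-46.2193
(3,2): Delta=1.1515 Bond=-9.6608
(3,3): Delta=-0.0998 Bond=209.4854
V0=107.4444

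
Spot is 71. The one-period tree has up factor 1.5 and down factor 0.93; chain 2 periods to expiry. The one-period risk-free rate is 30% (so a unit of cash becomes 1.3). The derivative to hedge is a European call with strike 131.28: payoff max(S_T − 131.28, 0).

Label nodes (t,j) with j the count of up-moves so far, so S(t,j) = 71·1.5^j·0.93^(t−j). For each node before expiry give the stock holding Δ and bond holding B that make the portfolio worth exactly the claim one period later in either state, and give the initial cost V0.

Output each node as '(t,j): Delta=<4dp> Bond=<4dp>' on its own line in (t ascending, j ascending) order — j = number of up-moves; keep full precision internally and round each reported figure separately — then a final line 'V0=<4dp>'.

(0,0): Delta=0.3513 Bond=-17.8417
(1,0): Delta=0.0000 Bond=0.0000
(1,1): Delta=0.4690 Bond=-35.7316
V0=7.0983

Under the risk-neutral measure, an up-move has probability p* = (R−d)/(u−d) = 0.6491 and values discount at R = 1.3.
Payoff layer (t=2): V(2,0)=0.0000, V(2,1)=0.0000, V(2,2)=28.4700
Node (1,0) S=66.0300: V=(p*·0.0000+(1−p*)·0.0000)/1.3=0.0000; Δ=(0.0000−0.0000)/(99.0450−61.4079)=0.0000; B=V−Δ·S=0.0000
Node (1,1) S=106.5000: V=(p*·28.4700+(1−p*)·0.0000)/1.3=14.2158; Δ=(28.4700−0.0000)/(159.7500−99.0450)=0.4690; B=V−Δ·S=-35.7316
Node (0,0) S=71.0000: V=(p*·14.2158+(1−p*)·0.0000)/1.3=7.0983; Δ=(14.2158−0.0000)/(106.5000−66.0300)=0.3513; B=V−Δ·S=-17.8417
Each (Δ,B) replicates both successor values, so the strategy is self-financing and V0 is arbitrage-free.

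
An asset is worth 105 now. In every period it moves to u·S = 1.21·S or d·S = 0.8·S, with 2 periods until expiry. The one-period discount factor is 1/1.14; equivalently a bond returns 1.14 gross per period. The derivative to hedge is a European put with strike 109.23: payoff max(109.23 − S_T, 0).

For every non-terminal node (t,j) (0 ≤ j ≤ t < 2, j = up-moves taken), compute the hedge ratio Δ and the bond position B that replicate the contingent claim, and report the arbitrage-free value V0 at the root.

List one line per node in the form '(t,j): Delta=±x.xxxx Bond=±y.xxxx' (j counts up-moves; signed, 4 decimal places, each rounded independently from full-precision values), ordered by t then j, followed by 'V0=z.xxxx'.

(0,0): Delta=-0.2481 Bond=28.6430
(1,0): Delta=-1.0000 Bond=95.8158
(1,1): Delta=-0.1457 Bond=19.6489
V0=2.5965

Since d<R<u, set p* = (R−d)/(u−d) = 0.8293; price each node as the discounted p*-expectation of its children.
Payoff layer (t=2): V(2,0)=42.0300, V(2,1)=7.5900, V(2,2)=0.0000
Node (1,0) S=84.0000: V=(p*·7.5900+(1−p*)·42.0300)/1.14=11.8158; Δ=(7.5900−42.0300)/(101.6400−67.2000)=-1.0000; B=V−Δ·S=95.8158
Node (1,1) S=127.0500: V=(p*·0.0000+(1−p*)·7.5900)/1.14=1.1367; Δ=(0.0000−7.5900)/(153.7305−101.6400)=-0.1457; B=V−Δ·S=19.6489
Node (0,0) S=105.0000: V=(p*·1.1367+(1−p*)·11.8158)/1.14=2.5965; Δ=(1.1367−11.8158)/(127.0500−84.0000)=-0.2481; B=V−Δ·S=28.6430
Each (Δ,B) replicates both successor values, so the strategy is self-financing and V0 is arbitrage-free.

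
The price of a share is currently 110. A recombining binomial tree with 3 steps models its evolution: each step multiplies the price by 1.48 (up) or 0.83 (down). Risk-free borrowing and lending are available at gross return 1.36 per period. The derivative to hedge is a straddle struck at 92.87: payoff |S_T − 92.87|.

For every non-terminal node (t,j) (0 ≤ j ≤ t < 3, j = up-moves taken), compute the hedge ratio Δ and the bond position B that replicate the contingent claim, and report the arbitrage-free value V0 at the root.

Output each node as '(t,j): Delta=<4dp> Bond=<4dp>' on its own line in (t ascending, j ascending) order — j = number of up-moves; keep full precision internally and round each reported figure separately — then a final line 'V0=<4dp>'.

(0,0): Delta=0.9846 Bond=-35.0703
(1,0): Delta=0.8629 Bond=-36.5868
(1,1): Delta=1.0000 Bond=-50.2109
(2,0): Delta=-0.2170 Bond=32.0768
(2,1): Delta=1.0000 Bond=-68.2868
(2,2): Delta=1.0000 Bond=-68.2868
V0=73.2302

The replicating-portfolio and risk-neutral prices coincide; use p* = (1.36−0.83)/(1.48−0.83) = 0.8154 for the latter.
Terminal values V(3,·): V(3,0)=29.9734, V(3,1)=19.2829, V(3,2)=107.1135, V(3,3)=263.7271
  t=2,j=0: stock 75.7790 → up 112.1529 (V=19.2829), down 62.8966 (V=29.9734). Price 15.6298; hedge Δ=-0.2170, bond B=32.0768.
  t=2,j=1: stock 135.1240 → up 199.9835 (V=107.1135), down 112.1529 (V=19.2829). Price 66.8372; hedge Δ=1.0000, bond B=-68.2868.
  t=2,j=2: stock 240.9440 → up 356.5971 (V=263.7271), down 199.9835 (V=107.1135). Price 172.6572; hedge Δ=1.0000, bond B=-68.2868.
  t=1,j=0: stock 91.3000 → up 135.1240 (V=66.8372), down 75.7790 (V=15.6298). Price 42.1938; hedge Δ=0.8629, bond B=-36.5868.
  t=1,j=1: stock 162.8000 → up 240.9440 (V=172.6572), down 135.1240 (V=66.8372). Price 112.5891; hedge Δ=1.0000, bond B=-50.2109.
  t=0,j=0: stock 110.0000 → up 162.8000 (V=112.5891), down 91.3000 (V=42.1938). Price 73.2302; hedge Δ=0.9846, bond B=-35.0703.
Each (Δ,B) replicates both successor values, so the strategy is self-financing and V0 is arbitrage-free.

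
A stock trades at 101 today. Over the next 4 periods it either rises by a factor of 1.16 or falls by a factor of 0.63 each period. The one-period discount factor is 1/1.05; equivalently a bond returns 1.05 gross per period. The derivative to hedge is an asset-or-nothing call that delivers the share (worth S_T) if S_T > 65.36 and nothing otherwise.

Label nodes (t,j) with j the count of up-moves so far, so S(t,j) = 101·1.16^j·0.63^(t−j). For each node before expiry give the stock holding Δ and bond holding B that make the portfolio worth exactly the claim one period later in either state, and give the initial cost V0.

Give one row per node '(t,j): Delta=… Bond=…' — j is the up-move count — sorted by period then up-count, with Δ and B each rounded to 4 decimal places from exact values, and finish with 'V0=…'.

(0,0): Delta=1.2977 Bond=-37.9777
(1,0): Delta=1.6775 Bond=-64.0442
(1,1): Delta=1.2437 Bond=-33.5469
(2,0): Delta=0.0000 Bond=0.0000
(2,1): Delta=1.9161 Bond=-84.8585
(2,2): Delta=1.1480 Bond=-22.2248
(3,0): Delta=0.0000 Bond=0.0000
(3,1): Delta=0.0000 Bond=0.0000
(3,2): Delta=2.1887 Bond=-112.4375
(3,3): Delta=1.0000 Bond=0.0000
V0=93.0900

The replicating-portfolio and risk-neutral prices coincide; use p* = (1.05−0.63)/(1.16−0.63) = 0.7925 for the latter.
Payoff layer (t=4): V(4,0)=0.0000, V(4,1)=0.0000, V(4,2)=0.0000, V(4,3)=99.3198, V(4,4)=182.8746
(3,0): S=25.2547. Δ = (V_up−V_dn)/(S_up−S_dn) = (0.0000−0.0000)/(29.2955−15.9105) = 0.0000. V = [p*·0.0000 + (1−p*)·0.0000]/1.05 = 0.0000. B = V − Δ·S = 0.0000.
(3,1): S=46.5008. Δ = (V_up−V_dn)/(S_up−S_dn) = (0.0000−0.0000)/(53.9409−29.2955) = 0.0000. V = [p*·0.0000 + (1−p*)·0.0000]/1.05 = 0.0000. B = V − Δ·S = 0.0000.
(3,2): S=85.6205. Δ = (V_up−V_dn)/(S_up−S_dn) = (99.3198−0.0000)/(99.3198−53.9409) = 2.1887. V = [p*·99.3198 + (1−p*)·0.0000]/1.05 = 74.9583. B = V − Δ·S = -112.4375.
(3,3): S=157.6505. Δ = (V_up−V_dn)/(S_up−S_dn) = (182.8746−99.3198)/(182.8746−99.3198) = 1.0000. V = [p*·182.8746 + (1−p*)·99.3198]/1.05 = 157.6505. B = V − Δ·S = 0.0000.
(2,0): S=40.0869. Δ = (V_up−V_dn)/(S_up−S_dn) = (0.0000−0.0000)/(46.5008−25.2547) = 0.0000. V = [p*·0.0000 + (1−p*)·0.0000]/1.05 = 0.0000. B = V − Δ·S = 0.0000.
(2,1): S=73.8108. Δ = (V_up−V_dn)/(S_up−S_dn) = (74.9583−0.0000)/(85.6205−46.5008) = 1.9161. V = [p*·74.9583 + (1−p*)·0.0000]/1.05 = 56.5723. B = V − Δ·S = -84.8585.
(2,2): S=135.9056. Δ = (V_up−V_dn)/(S_up−S_dn) = (157.6505−74.9583)/(157.6505−85.6205) = 1.1480. V = [p*·157.6505 + (1−p*)·74.9583]/1.05 = 133.7981. B = V − Δ·S = -22.2248.
(1,0): S=63.6300. Δ = (V_up−V_dn)/(S_up−S_dn) = (56.5723−0.0000)/(73.8108−40.0869) = 1.6775. V = [p*·56.5723 + (1−p*)·0.0000]/1.05 = 42.6961. B = V − Δ·S = -64.0442.
(1,1): S=117.1600. Δ = (V_up−V_dn)/(S_up−S_dn) = (133.7981−56.5723)/(135.9056−73.8108) = 1.2437. V = [p*·133.7981 + (1−p*)·56.5723]/1.05 = 112.1620. B = V − Δ·S = -33.5469.
(0,0): S=101.0000. Δ = (V_up−V_dn)/(S_up−S_dn) = (112.1620−42.6961)/(117.1600−63.6300) = 1.2977. V = [p*·112.1620 + (1−p*)·42.6961]/1.05 = 93.0900. B = V − Δ·S = -37.9777.
Root portfolio cost Δ·101+B reproduces V0=93.0900.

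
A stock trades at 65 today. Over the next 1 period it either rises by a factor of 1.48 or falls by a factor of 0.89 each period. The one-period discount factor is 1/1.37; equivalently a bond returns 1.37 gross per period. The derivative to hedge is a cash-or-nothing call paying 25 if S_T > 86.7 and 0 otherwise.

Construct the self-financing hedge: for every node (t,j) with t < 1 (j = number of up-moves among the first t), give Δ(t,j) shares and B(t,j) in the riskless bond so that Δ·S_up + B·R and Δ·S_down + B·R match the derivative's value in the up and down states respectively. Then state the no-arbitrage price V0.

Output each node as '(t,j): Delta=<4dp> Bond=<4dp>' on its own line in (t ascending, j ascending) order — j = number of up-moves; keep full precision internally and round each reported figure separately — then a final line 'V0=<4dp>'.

Since d<R<u, set p* = (R−d)/(u−d) = 0.8136; price each node as the discounted p*-expectation of its children.
Payoff layer (t=1): V(1,0)=0.0000, V(1,1)=25.0000
(0,0): S=65.0000. Δ = (V_up−V_dn)/(S_up−S_dn) = (25.0000−0.0000)/(96.2000−57.8500) = 0.6519. V = [p*·25.0000 + (1−p*)·0.0000]/1.37 = 14.8460. B = V − Δ·S = -27.5269.
Check: Δ(0,0)·S0 + B(0,0) = 14.8460 = V0.

(0,0): Delta=0.6519 Bond=-27.5269
V0=14.8460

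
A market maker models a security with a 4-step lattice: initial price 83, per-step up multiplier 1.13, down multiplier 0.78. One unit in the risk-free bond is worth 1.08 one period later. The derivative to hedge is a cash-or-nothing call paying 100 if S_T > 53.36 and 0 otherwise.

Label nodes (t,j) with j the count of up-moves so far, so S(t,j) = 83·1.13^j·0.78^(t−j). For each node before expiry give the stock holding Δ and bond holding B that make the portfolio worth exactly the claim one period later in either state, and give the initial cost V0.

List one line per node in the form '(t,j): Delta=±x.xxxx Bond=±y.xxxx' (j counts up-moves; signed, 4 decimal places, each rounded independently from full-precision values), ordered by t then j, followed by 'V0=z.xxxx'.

(0,0): Delta=0.1434 Bond=60.8351
(1,0): Delta=0.9266 Bond=14.9972
(1,1): Delta=0.0533 Bond=74.1527
(2,0): Delta=4.4905 Bond=-163.7692
(2,1): Delta=0.5166 Bond=46.1913
(2,2): Delta=0.0000 Bond=85.7339
(3,0): Delta=0.0000 Bond=0.0000
(3,1): Delta=5.0071 Bond=-206.3492
(3,2): Delta=0.0000 Bond=92.5926
(3,3): Delta=0.0000 Bond=92.5926
V0=72.7376

Risk-neutral probability p* = (R−d)/(u−d) = (1.08−0.78)/(1.13−0.78) = 0.8571.
Terminal payoffs: V(4,0)=0.0000, V(4,1)=0.0000, V(4,2)=100.0000, V(4,3)=100.0000, V(4,4)=100.0000
Node (3,0) S=39.3878: V=(p*·0.0000+(1−p*)·0.0000)/1.08=0.0000; Δ=(0.0000−0.0000)/(44.5082−30.7225)=0.0000; B=V−Δ·S=0.0000
Node (3,1) S=57.0618: V=(p*·100.0000+(1−p*)·0.0000)/1.08=79.3651; Δ=(100.0000−0.0000)/(64.4799−44.5082)=5.0071; B=V−Δ·S=-206.3492
Node (3,2) S=82.6665: V=(p*·100.0000+(1−p*)·100.0000)/1.08=92.5926; Δ=(100.0000−100.0000)/(93.4132−64.4799)=0.0000; B=V−Δ·S=92.5926
Node (3,3) S=119.7605: V=(p*·100.0000+(1−p*)·100.0000)/1.08=92.5926; Δ=(100.0000−100.0000)/(135.3293−93.4132)=0.0000; B=V−Δ·S=92.5926
Node (2,0) S=50.4972: V=(p*·79.3651+(1−p*)·0.0000)/1.08=62.9882; Δ=(79.3651−0.0000)/(57.0618−39.3878)=4.4905; B=V−Δ·S=-163.7692
Node (2,1) S=73.1562: V=(p*·92.5926+(1−p*)·79.3651)/1.08=83.9842; Δ=(92.5926−79.3651)/(82.6665−57.0618)=0.5166; B=V−Δ·S=46.1913
Node (2,2) S=105.9827: V=(p*·92.5926+(1−p*)·92.5926)/1.08=85.7339; Δ=(92.5926−92.5926)/(119.7605−82.6665)=0.0000; B=V−Δ·S=85.7339
Node (1,0) S=64.7400: V=(p*·83.9842+(1−p*)·62.9882)/1.08=74.9859; Δ=(83.9842−62.9882)/(73.1562−50.4972)=0.9266; B=V−Δ·S=14.9972
Node (1,1) S=93.7900: V=(p*·85.7339+(1−p*)·83.9842)/1.08=79.1518; Δ=(85.7339−83.9842)/(105.9827−73.1562)=0.0533; B=V−Δ·S=74.1527
Node (0,0) S=83.0000: V=(p*·79.1518+(1−p*)·74.9859)/1.08=72.7376; Δ=(79.1518−74.9859)/(93.7900−64.7400)=0.1434; B=V−Δ·S=60.8351
Check: Δ(0,0)·S0 + B(0,0) = 72.7376 = V0.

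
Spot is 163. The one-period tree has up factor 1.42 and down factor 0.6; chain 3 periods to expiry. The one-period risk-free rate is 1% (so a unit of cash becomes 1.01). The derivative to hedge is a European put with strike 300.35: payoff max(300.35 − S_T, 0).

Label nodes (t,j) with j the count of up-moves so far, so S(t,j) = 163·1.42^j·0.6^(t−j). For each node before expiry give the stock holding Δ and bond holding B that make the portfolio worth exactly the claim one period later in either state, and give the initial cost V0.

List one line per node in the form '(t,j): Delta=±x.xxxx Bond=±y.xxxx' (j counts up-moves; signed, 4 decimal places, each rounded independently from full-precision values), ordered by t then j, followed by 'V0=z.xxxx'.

Since d<R<u, set p* = (R−d)/(u−d) = 0.5000; price each node as the discounted p*-expectation of its children.
Terminal payoffs: V(3,0)=265.1420, V(3,1)=217.0244, V(3,2)=103.1461, V(3,3)=0.0000
Node (2,0) S=58.6800: V=(p*·217.0244+(1−p*)·265.1420)/1.01=238.6962; Δ=(217.0244−265.1420)/(83.3256−35.2080)=-1.0000; B=V−Δ·S=297.3762
Node (2,1) S=138.8760: V=(p*·103.1461+(1−p*)·217.0244)/1.01=158.5002; Δ=(103.1461−217.0244)/(197.2039−83.3256)=-1.0000; B=V−Δ·S=297.3762
Node (2,2) S=328.6732: V=(p*·0.0000+(1−p*)·103.1461)/1.01=51.0624; Δ=(0.0000−103.1461)/(466.7159−197.2039)=-0.3827; B=V−Δ·S=176.8503
Node (1,0) S=97.8000: V=(p*·158.5002+(1−p*)·238.6962)/1.01=196.6319; Δ=(158.5002−238.6962)/(138.8760−58.6800)=-1.0000; B=V−Δ·S=294.4319
Node (1,1) S=231.4600: V=(p*·51.0624+(1−p*)·158.5002)/1.01=103.7439; Δ=(51.0624−158.5002)/(328.6732−138.8760)=-0.5661; B=V−Δ·S=234.7656
Node (0,0) S=163.0000: V=(p*·103.7439+(1−p*)·196.6319)/1.01=148.7009; Δ=(103.7439−196.6319)/(231.4600−97.8000)=-0.6950; B=V−Δ·S=261.9790
Each (Δ,B) replicates both successor values, so the strategy is self-financing and V0 is arbitrage-free.

(0,0): Delta=-0.6950 Bond=261.9790
(1,0): Delta=-1.0000 Bond=294.4319
(1,1): Delta=-0.5661 Bond=234.7656
(2,0): Delta=-1.0000 Bond=297.3762
(2,1): Delta=-1.0000 Bond=297.3762
(2,2): Delta=-0.3827 Bond=176.8503
V0=148.7009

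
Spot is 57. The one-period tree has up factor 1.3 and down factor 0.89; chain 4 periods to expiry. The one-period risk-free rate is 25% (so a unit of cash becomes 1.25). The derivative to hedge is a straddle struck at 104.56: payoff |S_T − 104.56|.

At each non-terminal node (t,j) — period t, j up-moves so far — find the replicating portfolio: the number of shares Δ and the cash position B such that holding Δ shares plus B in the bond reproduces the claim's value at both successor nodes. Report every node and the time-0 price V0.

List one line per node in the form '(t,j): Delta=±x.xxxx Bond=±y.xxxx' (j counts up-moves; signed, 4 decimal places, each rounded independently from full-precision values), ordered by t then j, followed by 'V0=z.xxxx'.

(0,0): Delta=0.6082 Bond=-18.6145
(1,0): Delta=-0.6729 Bond=41.7206
(1,1): Delta=0.7300 Bond=-32.2943
(2,0): Delta=-1.0000 Bond=66.9184
(2,1): Delta=-0.6418 Bond=50.0996
(2,2): Delta=0.8604 Bond=-52.9328
(3,0): Delta=-1.0000 Bond=83.6480
(3,1): Delta=-1.0000 Bond=83.6480
(3,2): Delta=-0.6078 Bond=59.7046
(3,3): Delta=1.0000 Bond=-83.6480
V0=16.0502

No-arbitrage ⇒ martingale measure with p* = (R−d)/(u−d) = 0.8780.
At expiry t=4: V(4,0)=68.7969, V(4,1)=52.3218, V(4,2)=28.2570, V(4,3)=6.8938, V(4,4)=58.2377
Node (3,0) S=40.1832: V=(p*·52.3218+(1−p*)·68.7969)/1.25=43.4648; Δ=(52.3218−68.7969)/(52.2382−35.7631)=-1.0000; B=V−Δ·S=83.6480
Node (3,1) S=58.6946: V=(p*·28.2570+(1−p*)·52.3218)/1.25=24.9534; Δ=(28.2570−52.3218)/(76.3030−52.2382)=-1.0000; B=V−Δ·S=83.6480
Node (3,2) S=85.7337: V=(p*·6.8938+(1−p*)·28.2570)/1.25=7.5993; Δ=(6.8938−28.2570)/(111.4538−76.3030)=-0.6078; B=V−Δ·S=59.7046
Node (3,3) S=125.2290: V=(p*·58.2377+(1−p*)·6.8938)/1.25=41.5810; Δ=(58.2377−6.8938)/(162.7977−111.4538)=1.0000; B=V−Δ·S=-83.6480
Node (2,0) S=45.1497: V=(p*·24.9534+(1−p*)·43.4648)/1.25=21.7687; Δ=(24.9534−43.4648)/(58.6946−40.1832)=-1.0000; B=V−Δ·S=66.9184
Node (2,1) S=65.9490: V=(p*·7.5993+(1−p*)·24.9534)/1.25=7.7725; Δ=(7.5993−24.9534)/(85.7337−58.6946)=-0.6418; B=V−Δ·S=50.0996
Node (2,2) S=96.3300: V=(p*·41.5810+(1−p*)·7.5993)/1.25=29.9495; Δ=(41.5810−7.5993)/(125.2290−85.7337)=0.8604; B=V−Δ·S=-52.9328
Node (1,0) S=50.7300: V=(p*·7.7725+(1−p*)·21.7687)/1.25=7.5835; Δ=(7.7725−21.7687)/(65.9490−45.1497)=-0.6729; B=V−Δ·S=41.7206
Node (1,1) S=74.1000: V=(p*·29.9495+(1−p*)·7.7725)/1.25=21.7960; Δ=(29.9495−7.7725)/(96.3300−65.9490)=0.7300; B=V−Δ·S=-32.2943
Node (0,0) S=57.0000: V=(p*·21.7960+(1−p*)·7.5835)/1.25=16.0502; Δ=(21.7960−7.5835)/(74.1000−50.7300)=0.6082; B=V−Δ·S=-18.6145
Check: Δ(0,0)·S0 + B(0,0) = 16.0502 = V0.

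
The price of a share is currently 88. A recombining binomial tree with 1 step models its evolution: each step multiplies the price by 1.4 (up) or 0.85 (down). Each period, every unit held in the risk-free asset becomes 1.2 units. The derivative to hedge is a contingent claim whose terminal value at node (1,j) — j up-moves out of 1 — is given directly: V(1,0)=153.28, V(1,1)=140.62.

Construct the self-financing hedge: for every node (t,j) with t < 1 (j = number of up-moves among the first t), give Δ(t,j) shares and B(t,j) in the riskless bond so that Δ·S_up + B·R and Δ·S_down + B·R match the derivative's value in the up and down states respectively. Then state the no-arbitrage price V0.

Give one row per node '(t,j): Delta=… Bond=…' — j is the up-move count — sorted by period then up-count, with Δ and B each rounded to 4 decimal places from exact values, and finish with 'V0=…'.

Since d<R<u, set p* = (R−d)/(u−d) = 0.6364; price each node as the discounted p*-expectation of its children.
Terminal values V(1,·): V(1,0)=153.2800, V(1,1)=140.6200
Node (0,0) S=88.0000: V=(p*·140.6200+(1−p*)·153.2800)/1.2=121.0197; Δ=(140.6200−153.2800)/(123.2000−74.8000)=-0.2616; B=V−Δ·S=144.0379
Each (Δ,B) replicates both successor values, so the strategy is self-financing and V0 is arbitrage-free.

(0,0): Delta=-0.2616 Bond=144.0379
V0=121.0197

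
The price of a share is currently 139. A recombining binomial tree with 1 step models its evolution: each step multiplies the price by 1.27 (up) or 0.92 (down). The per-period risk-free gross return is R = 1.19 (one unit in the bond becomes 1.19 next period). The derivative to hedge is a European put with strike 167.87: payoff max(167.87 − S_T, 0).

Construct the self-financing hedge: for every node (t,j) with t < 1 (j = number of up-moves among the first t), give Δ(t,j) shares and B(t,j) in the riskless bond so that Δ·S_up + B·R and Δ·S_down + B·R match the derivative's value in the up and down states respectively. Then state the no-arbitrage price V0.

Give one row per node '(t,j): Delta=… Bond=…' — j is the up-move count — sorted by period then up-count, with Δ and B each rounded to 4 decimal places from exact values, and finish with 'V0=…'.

Under the risk-neutral measure, an up-move has probability p* = (R−d)/(u−d) = 0.7714 and values discount at R = 1.19.
Terminal payoffs: V(1,0)=39.9900, V(1,1)=0.0000
  t=0,j=0: stock 139.0000 → up 176.5300 (V=0.0000), down 127.8800 (V=39.9900). Price 7.6812; hedge Δ=-0.8220, bond B=121.9383.
Self-financing check: at every node Δ·S+B equals the discounted successor values.

(0,0): Delta=-0.8220 Bond=121.9383
V0=7.6812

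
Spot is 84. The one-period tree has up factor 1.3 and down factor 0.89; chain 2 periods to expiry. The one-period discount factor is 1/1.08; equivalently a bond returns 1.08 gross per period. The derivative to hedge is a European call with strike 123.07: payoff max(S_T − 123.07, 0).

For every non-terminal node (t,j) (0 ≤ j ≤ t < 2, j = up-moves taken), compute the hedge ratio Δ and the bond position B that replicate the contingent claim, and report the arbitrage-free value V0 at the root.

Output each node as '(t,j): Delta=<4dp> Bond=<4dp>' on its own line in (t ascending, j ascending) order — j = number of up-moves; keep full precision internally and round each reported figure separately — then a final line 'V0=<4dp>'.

The replicating-portfolio and risk-neutral prices coincide; use p* = (1.08−0.89)/(1.3−0.89) = 0.4634 for the latter.
At expiry t=2: V(2,0)=0.0000, V(2,1)=0.0000, V(2,2)=18.8900
(1,0): S=74.7600. Δ = (V_up−V_dn)/(S_up−S_dn) = (0.0000−0.0000)/(97.1880−66.5364) = 0.0000. V = [p*·0.0000 + (1−p*)·0.0000]/1.08 = 0.0000. B = V − Δ·S = 0.0000.
(1,1): S=109.2000. Δ = (V_up−V_dn)/(S_up−S_dn) = (18.8900−0.0000)/(141.9600−97.1880) = 0.4219. V = [p*·18.8900 + (1−p*)·0.0000]/1.08 = 8.1055. B = V − Δ·S = -37.9677.
(0,0): S=84.0000. Δ = (V_up−V_dn)/(S_up−S_dn) = (8.1055−0.0000)/(109.2000−74.7600) = 0.2354. V = [p*·8.1055 + (1−p*)·0.0000]/1.08 = 3.4780. B = V − Δ·S = -16.2915.
Self-financing check: at every node Δ·S+B equals the discounted successor values.

(0,0): Delta=0.2354 Bond=-16.2915
(1,0): Delta=0.0000 Bond=0.0000
(1,1): Delta=0.4219 Bond=-37.9677
V0=3.4780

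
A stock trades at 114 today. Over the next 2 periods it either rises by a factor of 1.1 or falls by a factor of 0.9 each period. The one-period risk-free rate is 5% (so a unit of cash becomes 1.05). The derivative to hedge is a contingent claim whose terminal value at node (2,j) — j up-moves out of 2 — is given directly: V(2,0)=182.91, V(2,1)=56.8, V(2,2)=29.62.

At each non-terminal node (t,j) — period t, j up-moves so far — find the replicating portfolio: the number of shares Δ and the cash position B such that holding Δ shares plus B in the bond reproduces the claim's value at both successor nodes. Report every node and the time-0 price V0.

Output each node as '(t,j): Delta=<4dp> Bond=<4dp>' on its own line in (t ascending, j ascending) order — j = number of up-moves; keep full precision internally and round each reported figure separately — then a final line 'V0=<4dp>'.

(0,0): Delta=-2.1684 Bond=292.0034
(1,0): Delta=-6.1457 Bond=714.6714
(1,1): Delta=-1.0837 Bond=170.5810
V0=44.8010

The replicating-portfolio and risk-neutral prices coincide; use p* = (1.05−0.9)/(1.1−0.9) = 0.7500 for the latter.
At expiry t=2: V(2,0)=182.9100, V(2,1)=56.8000, V(2,2)=29.6200
(1,0): S=102.6000. Δ = (V_up−V_dn)/(S_up−S_dn) = (56.8000−182.9100)/(112.8600−92.3400) = -6.1457. V = [p*·56.8000 + (1−p*)·182.9100]/1.05 = 84.1214. B = V − Δ·S = 714.6714.
(1,1): S=125.4000. Δ = (V_up−V_dn)/(S_up−S_dn) = (29.6200−56.8000)/(137.9400−112.8600) = -1.0837. V = [p*·29.6200 + (1−p*)·56.8000]/1.05 = 34.6810. B = V − Δ·S = 170.5810.
(0,0): S=114.0000. Δ = (V_up−V_dn)/(S_up−S_dn) = (34.6810−84.1214)/(125.4000−102.6000) = -2.1684. V = [p*·34.6810 + (1−p*)·84.1214]/1.05 = 44.8010. B = V − Δ·S = 292.0034.
Self-financing check: at every node Δ·S+B equals the discounted successor values.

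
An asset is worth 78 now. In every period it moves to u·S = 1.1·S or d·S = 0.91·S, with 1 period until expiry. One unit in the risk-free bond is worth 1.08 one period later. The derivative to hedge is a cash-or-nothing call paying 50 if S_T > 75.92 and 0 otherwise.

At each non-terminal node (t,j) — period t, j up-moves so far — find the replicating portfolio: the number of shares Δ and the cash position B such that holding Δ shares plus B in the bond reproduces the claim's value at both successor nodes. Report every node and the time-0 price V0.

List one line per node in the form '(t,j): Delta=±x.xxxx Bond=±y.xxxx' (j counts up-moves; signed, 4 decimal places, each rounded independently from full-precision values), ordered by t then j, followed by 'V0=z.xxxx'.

The replicating-portfolio and risk-neutral prices coincide; use p* = (1.08−0.91)/(1.1−0.91) = 0.8947 for the latter.
Payoff layer (t=1): V(1,0)=0.0000, V(1,1)=50.0000
Node (0,0) S=78.0000: V=(p*·50.0000+(1−p*)·0.0000)/1.08=41.4230; Δ=(50.0000−0.0000)/(85.8000−70.9800)=3.3738; B=V−Δ·S=-221.7349
The time-0 hedge costs 41.4230, which is the no-arbitrage price.

(0,0): Delta=3.3738 Bond=-221.7349
V0=41.4230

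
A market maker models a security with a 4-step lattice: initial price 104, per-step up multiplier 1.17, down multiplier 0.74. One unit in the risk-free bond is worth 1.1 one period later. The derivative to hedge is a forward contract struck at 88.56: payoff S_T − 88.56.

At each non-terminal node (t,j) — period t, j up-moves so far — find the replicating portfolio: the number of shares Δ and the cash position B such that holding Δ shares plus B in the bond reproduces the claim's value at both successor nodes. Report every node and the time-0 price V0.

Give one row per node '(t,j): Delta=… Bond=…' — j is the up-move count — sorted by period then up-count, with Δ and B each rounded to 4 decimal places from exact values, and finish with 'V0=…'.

The replicating-portfolio and risk-neutral prices coincide; use p* = (1.1−0.74)/(1.17−0.74) = 0.8372 for the latter.
Terminal payoffs: V(4,0)=-57.3740, V(4,1)=-39.2523, V(4,2)=-10.6006, V(4,3)=34.7001, V(4,4)=106.3243
(3,0): S=42.1433. Δ = (V_up−V_dn)/(S_up−S_dn) = (-39.2523−-57.3740)/(49.3077−31.1860) = 1.0000. V = [p*·-39.2523 + (1−p*)·-57.3740]/1.1 = -38.3658. B = V − Δ·S = -80.5091.
(3,1): S=66.6320. Δ = (V_up−V_dn)/(S_up−S_dn) = (-10.6006−-39.2523)/(77.9594−49.3077) = 1.0000. V = [p*·-10.6006 + (1−p*)·-39.2523]/1.1 = -13.8771. B = V − Δ·S = -80.5091.
(3,2): S=105.3505. Δ = (V_up−V_dn)/(S_up−S_dn) = (34.7001−-10.6006)/(123.2601−77.9594) = 1.0000. V = [p*·34.7001 + (1−p*)·-10.6006]/1.1 = 24.8415. B = V − Δ·S = -80.5091.
(3,3): S=166.5678. Δ = (V_up−V_dn)/(S_up−S_dn) = (106.3243−34.7001)/(194.8843−123.2601) = 1.0000. V = [p*·106.3243 + (1−p*)·34.7001]/1.1 = 86.0587. B = V − Δ·S = -80.5091.
(2,0): S=56.9504. Δ = (V_up−V_dn)/(S_up−S_dn) = (-13.8771−-38.3658)/(66.6320−42.1433) = 1.0000. V = [p*·-13.8771 + (1−p*)·-38.3658]/1.1 = -16.2397. B = V − Δ·S = -73.1901.
(2,1): S=90.0432. Δ = (V_up−V_dn)/(S_up−S_dn) = (24.8415−-13.8771)/(105.3505−66.6320) = 1.0000. V = [p*·24.8415 + (1−p*)·-13.8771]/1.1 = 16.8531. B = V − Δ·S = -73.1901.
(2,2): S=142.3656. Δ = (V_up−V_dn)/(S_up−S_dn) = (86.0587−24.8415)/(166.5678−105.3505) = 1.0000. V = [p*·86.0587 + (1−p*)·24.8415]/1.1 = 69.1755. B = V − Δ·S = -73.1901.
(1,0): S=76.9600. Δ = (V_up−V_dn)/(S_up−S_dn) = (16.8531−-16.2397)/(90.0432−56.9504) = 1.0000. V = [p*·16.8531 + (1−p*)·-16.2397]/1.1 = 10.4236. B = V − Δ·S = -66.5364.
(1,1): S=121.6800. Δ = (V_up−V_dn)/(S_up−S_dn) = (69.1755−16.8531)/(142.3656−90.0432) = 1.0000. V = [p*·69.1755 + (1−p*)·16.8531]/1.1 = 55.1436. B = V − Δ·S = -66.5364.
(0,0): S=104.0000. Δ = (V_up−V_dn)/(S_up−S_dn) = (55.1436−10.4236)/(121.6800−76.9600) = 1.0000. V = [p*·55.1436 + (1−p*)·10.4236]/1.1 = 43.5123. B = V − Δ·S = -60.4877.
Root portfolio cost Δ·104+B reproduces V0=43.5123.

(0,0): Delta=1.0000 Bond=-60.4877
(1,0): Delta=1.0000 Bond=-66.5364
(1,1): Delta=1.0000 Bond=-66.5364
(2,0): Delta=1.0000 Bond=-73.1901
(2,1): Delta=1.0000 Bond=-73.1901
(2,2): Delta=1.0000 Bond=-73.1901
(3,0): Delta=1.0000 Bond=-80.5091
(3,1): Delta=1.0000 Bond=-80.5091
(3,2): Delta=1.0000 Bond=-80.5091
(3,3): Delta=1.0000 Bond=-80.5091
V0=43.5123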